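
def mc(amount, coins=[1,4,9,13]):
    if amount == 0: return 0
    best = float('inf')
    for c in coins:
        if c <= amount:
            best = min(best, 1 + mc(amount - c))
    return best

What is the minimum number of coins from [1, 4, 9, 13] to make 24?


Building up with DP:
mc(0) = 0
mc(1) = min(1+mc(0)=1+0=1) = 1
mc(2) = min(1+mc(1)=1+1=2) = 2
mc(3) = min(1+mc(2)=1+2=3) = 3
mc(4) = min(1+mc(3)=1+3=4, 1+mc(0)=1+0=1) = 1
mc(5) = min(1+mc(4)=1+1=2, 1+mc(1)=1+1=2) = 2
mc(6) = min(1+mc(5)=1+2=3, 1+mc(2)=1+2=3) = 3
mc(7) = min(1+mc(6)=1+3=4, 1+mc(3)=1+3=4) = 4
mc(8) = min(1+mc(7)=1+4=5, 1+mc(4)=1+1=2) = 2
mc(9) = min(1+mc(8)=1+2=3, 1+mc(5)=1+2=3, 1+mc(0)=1+0=1) = 1
mc(10) = min(1+mc(9)=1+1=2, 1+mc(6)=1+3=4, 1+mc(1)=1+1=2) = 2
mc(11) = min(1+mc(10)=1+2=3, 1+mc(7)=1+4=5, 1+mc(2)=1+2=3) = 3
mc(12) = min(1+mc(11)=1+3=4, 1+mc(8)=1+2=3, 1+mc(3)=1+3=4) = 3
mc(13) = min(1+mc(12)=1+3=4, 1+mc(9)=1+1=2, 1+mc(4)=1+1=2, 1+mc(0)=1+0=1) = 1
mc(14) = min(1+mc(13)=1+1=2, 1+mc(10)=1+2=3, 1+mc(5)=1+2=3, 1+mc(1)=1+1=2) = 2
mc(15) = min(1+mc(14)=1+2=3, 1+mc(11)=1+3=4, 1+mc(6)=1+3=4, 1+mc(2)=1+2=3) = 3
mc(16) = min(1+mc(15)=1+3=4, 1+mc(12)=1+3=4, 1+mc(7)=1+4=5, 1+mc(3)=1+3=4) = 4
mc(17) = min(1+mc(16)=1+4=5, 1+mc(13)=1+1=2, 1+mc(8)=1+2=3, 1+mc(4)=1+1=2) = 2
mc(18) = min(1+mc(17)=1+2=3, 1+mc(14)=1+2=3, 1+mc(9)=1+1=2, 1+mc(5)=1+2=3) = 2
mc(19) = min(1+mc(18)=1+2=3, 1+mc(15)=1+3=4, 1+mc(10)=1+2=3, 1+mc(6)=1+3=4) = 3
mc(20) = min(1+mc(19)=1+3=4, 1+mc(16)=1+4=5, 1+mc(11)=1+3=4, 1+mc(7)=1+4=5) = 4
mc(21) = min(1+mc(20)=1+4=5, 1+mc(17)=1+2=3, 1+mc(12)=1+3=4, 1+mc(8)=1+2=3) = 3
mc(22) = min(1+mc(21)=1+3=4, 1+mc(18)=1+2=3, 1+mc(13)=1+1=2, 1+mc(9)=1+1=2) = 2
mc(23) = min(1+mc(22)=1+2=3, 1+mc(19)=1+3=4, 1+mc(14)=1+2=3, 1+mc(10)=1+2=3) = 3
mc(24) = min(1+mc(23)=1+3=4, 1+mc(20)=1+4=5, 1+mc(15)=1+3=4, 1+mc(11)=1+3=4) = 4

4


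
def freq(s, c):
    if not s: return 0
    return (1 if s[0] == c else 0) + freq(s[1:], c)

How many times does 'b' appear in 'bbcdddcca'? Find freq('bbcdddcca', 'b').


s[0]='b' == 'b' -> 1
s[0]='b' == 'b' -> 1
s[0]='c' != 'b' -> 0
s[0]='d' != 'b' -> 0
s[0]='d' != 'b' -> 0
s[0]='d' != 'b' -> 0
s[0]='c' != 'b' -> 0
s[0]='c' != 'b' -> 0
s[0]='a' != 'b' -> 0
Sum: 1 + 1 + 0 + 0 + 0 + 0 + 0 + 0 + 0 = 2

2


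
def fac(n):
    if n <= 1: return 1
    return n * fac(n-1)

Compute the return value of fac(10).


fac(10)
= 10 * fac(9)
= 10 * 9 * fac(8)
= 10 * 9 * 8 * fac(7)
= 10 * 9 * 8 * 7 * fac(6)
= 10 * 9 * 8 * 7 * 6 * fac(5)
= 10 * 9 * 8 * 7 * 6 * 5 * fac(4)
= 10 * 9 * 8 * 7 * 6 * 5 * 4 * fac(3)
= 10 * 9 * 8 * 7 * 6 * 5 * 4 * 3 * fac(2)
= 10 * 9 * 8 * 7 * 6 * 5 * 4 * 3 * 2 * fac(1)
= 10 * 9 * 8 * 7 * 6 * 5 * 4 * 3 * 2 * 1
= 3628800

3628800


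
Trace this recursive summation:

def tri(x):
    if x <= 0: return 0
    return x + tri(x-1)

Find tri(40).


tri(40)
= 40 + 39 + 38 + 37 + 36 + 35 + 34 + 33 + 32 + 31 + 30 + 29 + 28 + 27 + 26 + 25 + 24 + 23 + 22 + 21 + 20 + 19 + 18 + 17 + 16 + 15 + 14 + 13 + 12 + 11 + 10 + 9 + 8 + 7 + 6 + 5 + 4 + 3 + 2 + 1 + tri(0)
= 40 + 39 + 38 + 37 + 36 + 35 + 34 + 33 + 32 + 31 + 30 + 29 + 28 + 27 + 26 + 25 + 24 + 23 + 22 + 21 + 20 + 19 + 18 + 17 + 16 + 15 + 14 + 13 + 12 + 11 + 10 + 9 + 8 + 7 + 6 + 5 + 4 + 3 + 2 + 1 + 0
= 820

820


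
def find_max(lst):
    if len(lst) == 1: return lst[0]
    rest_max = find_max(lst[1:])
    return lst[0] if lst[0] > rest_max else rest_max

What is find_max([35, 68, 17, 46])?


find_max([35, 68, 17, 46]): compare 35 with find_max([68, 17, 46])
find_max([68, 17, 46]): compare 68 with find_max([17, 46])
find_max([17, 46]): compare 17 with find_max([46])
find_max([46]) = 46  (base case)
Compare 17 with 46 -> 46
Compare 68 with 46 -> 68
Compare 35 with 68 -> 68

68


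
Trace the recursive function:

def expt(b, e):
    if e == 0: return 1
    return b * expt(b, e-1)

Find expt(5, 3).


expt(5, 3)
= 5 * expt(5, 2)
= 5 * 5 * expt(5, 1)
= 5 * 5 * 5 * expt(5, 0)
= 5 * 5 * 5 * 1
= 125

125


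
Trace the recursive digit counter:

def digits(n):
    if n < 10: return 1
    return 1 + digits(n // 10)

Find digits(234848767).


digits(234848767) = 1 + digits(23484876)
digits(23484876) = 1 + digits(2348487)
digits(2348487) = 1 + digits(234848)
digits(234848) = 1 + digits(23484)
digits(23484) = 1 + digits(2348)
digits(2348) = 1 + digits(234)
digits(234) = 1 + digits(23)
digits(23) = 1 + digits(2)
digits(2) = 1  (base case: 2 < 10)
Unwinding: 1 + 1 + 1 + 1 + 1 + 1 + 1 + 1 + 1 = 9

9


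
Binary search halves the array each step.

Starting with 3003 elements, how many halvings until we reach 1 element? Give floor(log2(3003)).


3003 / 2 = 1501
1501 / 2 = 750
750 / 2 = 375
375 / 2 = 187
187 / 2 = 93
93 / 2 = 46
46 / 2 = 23
23 / 2 = 11
11 / 2 = 5
5 / 2 = 2
2 / 2 = 1
Reached 1 after 11 halvings

11


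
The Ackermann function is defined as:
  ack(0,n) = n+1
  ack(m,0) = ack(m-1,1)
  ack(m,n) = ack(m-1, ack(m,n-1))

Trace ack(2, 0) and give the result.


ack(2, 0) = ack(1, 1)
  ack(1, 1) = ack(0, ack(1, 0))
    ack(1, 0) = ack(0, 1)
      ack(0, 1) = 2
    = ack(0, 2)
    ack(0, 2) = 3
Result: ack(2, 0) = 3

3


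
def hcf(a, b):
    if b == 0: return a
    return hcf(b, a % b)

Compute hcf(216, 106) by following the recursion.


hcf(216, 106) = hcf(106, 4)
hcf(106, 4) = hcf(4, 2)
hcf(4, 2) = hcf(2, 0)
hcf(2, 0) = 2  (base case)

2


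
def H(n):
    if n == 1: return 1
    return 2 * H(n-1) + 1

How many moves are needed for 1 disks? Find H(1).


H(1) = 1  (base case)

1


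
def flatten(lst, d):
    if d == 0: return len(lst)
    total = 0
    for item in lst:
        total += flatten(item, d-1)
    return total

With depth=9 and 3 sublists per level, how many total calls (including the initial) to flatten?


At depth 0 (root): 1 call
At depth 1: each of 1 parents calls flatten on 3 children = 3 calls
At depth 2: each of 3 parents calls flatten on 3 children = 9 calls
At depth 3: each of 9 parents calls flatten on 3 children = 27 calls
At depth 4: each of 27 parents calls flatten on 3 children = 81 calls
At depth 5: each of 81 parents calls flatten on 3 children = 243 calls
At depth 6: each of 243 parents calls flatten on 3 children = 729 calls
At depth 7: each of 729 parents calls flatten on 3 children = 2187 calls
At depth 8: each of 2187 parents calls flatten on 3 children = 6561 calls
At depth 9: each of 6561 parents calls flatten on 3 children = 19683 calls
Total: 1 + 3 + 9 + 27 + 81 + 243 + 729 + 2187 + 6561 + 19683 = 29524

29524


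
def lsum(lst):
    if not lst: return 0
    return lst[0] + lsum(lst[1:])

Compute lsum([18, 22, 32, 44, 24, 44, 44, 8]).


lsum([18, 22, 32, 44, 24, 44, 44, 8]) = 18 + lsum([22, 32, 44, 24, 44, 44, 8])
lsum([22, 32, 44, 24, 44, 44, 8]) = 22 + lsum([32, 44, 24, 44, 44, 8])
lsum([32, 44, 24, 44, 44, 8]) = 32 + lsum([44, 24, 44, 44, 8])
lsum([44, 24, 44, 44, 8]) = 44 + lsum([24, 44, 44, 8])
lsum([24, 44, 44, 8]) = 24 + lsum([44, 44, 8])
lsum([44, 44, 8]) = 44 + lsum([44, 8])
lsum([44, 8]) = 44 + lsum([8])
lsum([8]) = 8 + lsum([])
lsum([]) = 0  (base case)
Total: 18 + 22 + 32 + 44 + 24 + 44 + 44 + 8 + 0 = 236

236


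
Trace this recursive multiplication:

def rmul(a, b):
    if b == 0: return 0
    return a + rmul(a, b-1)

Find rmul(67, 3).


rmul(67, 3) = 67 + rmul(67, 2)
rmul(67, 2) = 67 + rmul(67, 1)
rmul(67, 1) = 67 + rmul(67, 0)
rmul(67, 0) = 0  (base case)
Total: 67 + 67 + 67 + 0 = 201

201


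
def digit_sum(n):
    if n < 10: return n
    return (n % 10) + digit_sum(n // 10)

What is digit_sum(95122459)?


digit_sum(95122459) = 9 + digit_sum(9512245)
digit_sum(9512245) = 5 + digit_sum(951224)
digit_sum(951224) = 4 + digit_sum(95122)
digit_sum(95122) = 2 + digit_sum(9512)
digit_sum(9512) = 2 + digit_sum(951)
digit_sum(951) = 1 + digit_sum(95)
digit_sum(95) = 5 + digit_sum(9)
digit_sum(9) = 9  (base case)
Total: 9 + 5 + 4 + 2 + 2 + 1 + 5 + 9 = 37

37


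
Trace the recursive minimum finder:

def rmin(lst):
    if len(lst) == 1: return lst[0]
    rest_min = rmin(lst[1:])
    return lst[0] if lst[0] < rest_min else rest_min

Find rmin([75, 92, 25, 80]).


rmin([75, 92, 25, 80]): compare 75 with rmin([92, 25, 80])
rmin([92, 25, 80]): compare 92 with rmin([25, 80])
rmin([25, 80]): compare 25 with rmin([80])
rmin([80]) = 80  (base case)
Compare 25 with 80 -> 25
Compare 92 with 25 -> 25
Compare 75 with 25 -> 25

25


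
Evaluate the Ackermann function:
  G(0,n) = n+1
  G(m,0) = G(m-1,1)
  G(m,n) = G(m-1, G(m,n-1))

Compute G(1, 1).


G(1, 1) = G(0, G(1, 0))
  G(1, 0) = G(0, 1)
    G(0, 1) = 2
  = G(0, 2)
  G(0, 2) = 3
Result: G(1, 1) = 3

3


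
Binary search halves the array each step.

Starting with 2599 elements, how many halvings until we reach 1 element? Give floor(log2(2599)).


2599 / 2 = 1299
1299 / 2 = 649
649 / 2 = 324
324 / 2 = 162
162 / 2 = 81
81 / 2 = 40
40 / 2 = 20
20 / 2 = 10
10 / 2 = 5
5 / 2 = 2
2 / 2 = 1
Reached 1 after 11 halvings

11


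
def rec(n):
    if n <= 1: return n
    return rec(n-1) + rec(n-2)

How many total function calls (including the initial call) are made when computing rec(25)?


Let C(n) = total calls for rec(n)
C(0) = 1, C(1) = 1
C(2) = 1 + C(1) + C(0) = 1 + 1 + 1 = 3
C(3) = 1 + C(2) + C(1) = 1 + 3 + 1 = 5
C(4) = 1 + C(3) + C(2) = 1 + 5 + 3 = 9
C(5) = 1 + C(4) + C(3) = 1 + 9 + 5 = 15
C(6) = 1 + C(5) + C(4) = 1 + 15 + 9 = 25
C(7) = 1 + C(6) + C(5) = 1 + 25 + 15 = 41
C(8) = 1 + C(7) + C(6) = 1 + 41 + 25 = 67
C(9) = 1 + C(8) + C(7) = 1 + 67 + 41 = 109
C(10) = 1 + C(9) + C(8) = 1 + 109 + 67 = 177
C(11) = 1 + C(10) + C(9) = 1 + 177 + 109 = 287
C(12) = 1 + C(11) + C(10) = 1 + 287 + 177 = 465
C(13) = 1 + C(12) + C(11) = 1 + 465 + 287 = 753
C(14) = 1 + C(13) + C(12) = 1 + 753 + 465 = 1219
C(15) = 1 + C(14) + C(13) = 1 + 1219 + 753 = 1973
C(16) = 1 + C(15) + C(14) = 1 + 1973 + 1219 = 3193
C(17) = 1 + C(16) + C(15) = 1 + 3193 + 1973 = 5167
C(18) = 1 + C(17) + C(16) = 1 + 5167 + 3193 = 8361
C(19) = 1 + C(18) + C(17) = 1 + 8361 + 5167 = 13529
C(20) = 1 + C(19) + C(18) = 1 + 13529 + 8361 = 21891
C(21) = 1 + C(20) + C(19) = 1 + 21891 + 13529 = 35421
C(22) = 1 + C(21) + C(20) = 1 + 35421 + 21891 = 57313
C(23) = 1 + C(22) + C(21) = 1 + 57313 + 35421 = 92735
C(24) = 1 + C(23) + C(22) = 1 + 92735 + 57313 = 150049
C(25) = 1 + C(24) + C(23) = 1 + 150049 + 92735 = 242785

242785


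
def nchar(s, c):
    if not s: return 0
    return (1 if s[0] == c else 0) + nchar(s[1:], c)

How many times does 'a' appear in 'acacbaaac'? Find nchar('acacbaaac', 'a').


s[0]='a' == 'a' -> 1
s[0]='c' != 'a' -> 0
s[0]='a' == 'a' -> 1
s[0]='c' != 'a' -> 0
s[0]='b' != 'a' -> 0
s[0]='a' == 'a' -> 1
s[0]='a' == 'a' -> 1
s[0]='a' == 'a' -> 1
s[0]='c' != 'a' -> 0
Sum: 1 + 0 + 1 + 0 + 0 + 1 + 1 + 1 + 0 = 5

5


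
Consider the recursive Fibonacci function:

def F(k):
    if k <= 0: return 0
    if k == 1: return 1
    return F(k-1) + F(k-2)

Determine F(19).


Computing F(19) bottom-up:
F(0) = 0
F(1) = 1
F(2) = F(1) + F(0) = 1 + 0 = 1
F(3) = F(2) + F(1) = 1 + 1 = 2
F(4) = F(3) + F(2) = 2 + 1 = 3
F(5) = F(4) + F(3) = 3 + 2 = 5
F(6) = F(5) + F(4) = 5 + 3 = 8
F(7) = F(6) + F(5) = 8 + 5 = 13
F(8) = F(7) + F(6) = 13 + 8 = 21
F(9) = F(8) + F(7) = 21 + 13 = 34
F(10) = F(9) + F(8) = 34 + 21 = 55
F(11) = F(10) + F(9) = 55 + 34 = 89
F(12) = F(11) + F(10) = 89 + 55 = 144
F(13) = F(12) + F(11) = 144 + 89 = 233
F(14) = F(13) + F(12) = 233 + 144 = 377
F(15) = F(14) + F(13) = 377 + 233 = 610
F(16) = F(15) + F(14) = 610 + 377 = 987
F(17) = F(16) + F(15) = 987 + 610 = 1597
F(18) = F(17) + F(16) = 1597 + 987 = 2584
F(19) = F(18) + F(17) = 2584 + 1597 = 4181

4181


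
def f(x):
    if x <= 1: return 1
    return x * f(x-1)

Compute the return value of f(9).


f(9)
= 9 * f(8)
= 9 * 8 * f(7)
= 9 * 8 * 7 * f(6)
= 9 * 8 * 7 * 6 * f(5)
= 9 * 8 * 7 * 6 * 5 * f(4)
= 9 * 8 * 7 * 6 * 5 * 4 * f(3)
= 9 * 8 * 7 * 6 * 5 * 4 * 3 * f(2)
= 9 * 8 * 7 * 6 * 5 * 4 * 3 * 2 * f(1)
= 9 * 8 * 7 * 6 * 5 * 4 * 3 * 2 * 1
= 362880

362880


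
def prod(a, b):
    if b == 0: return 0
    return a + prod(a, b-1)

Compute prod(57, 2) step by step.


prod(57, 2) = 57 + prod(57, 1)
prod(57, 1) = 57 + prod(57, 0)
prod(57, 0) = 0  (base case)
Total: 57 + 57 + 0 = 114

114


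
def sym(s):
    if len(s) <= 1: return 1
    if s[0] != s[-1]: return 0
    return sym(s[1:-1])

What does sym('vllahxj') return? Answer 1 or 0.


sym('vllahxj'): s[0]='v' != s[-1]='j' -> return 0
Result: 0 (not a palindrome)

0


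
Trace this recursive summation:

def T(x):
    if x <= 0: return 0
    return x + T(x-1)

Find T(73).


T(73)
= 73 + 72 + 71 + 70 + 69 + 68 + 67 + 66 + 65 + 64 + 63 + 62 + 61 + 60 + 59 + 58 + 57 + 56 + 55 + 54 + 53 + 52 + 51 + 50 + 49 + 48 + 47 + 46 + 45 + 44 + 43 + 42 + 41 + 40 + 39 + 38 + 37 + 36 + 35 + 34 + 33 + 32 + 31 + 30 + 29 + 28 + 27 + 26 + 25 + 24 + 23 + 22 + 21 + 20 + 19 + 18 + 17 + 16 + 15 + 14 + 13 + 12 + 11 + 10 + 9 + 8 + 7 + 6 + 5 + 4 + 3 + 2 + 1 + T(0)
= 73 + 72 + 71 + 70 + 69 + 68 + 67 + 66 + 65 + 64 + 63 + 62 + 61 + 60 + 59 + 58 + 57 + 56 + 55 + 54 + 53 + 52 + 51 + 50 + 49 + 48 + 47 + 46 + 45 + 44 + 43 + 42 + 41 + 40 + 39 + 38 + 37 + 36 + 35 + 34 + 33 + 32 + 31 + 30 + 29 + 28 + 27 + 26 + 25 + 24 + 23 + 22 + 21 + 20 + 19 + 18 + 17 + 16 + 15 + 14 + 13 + 12 + 11 + 10 + 9 + 8 + 7 + 6 + 5 + 4 + 3 + 2 + 1 + 0
= 2701

2701


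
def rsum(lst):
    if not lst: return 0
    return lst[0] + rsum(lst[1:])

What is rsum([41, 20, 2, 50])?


rsum([41, 20, 2, 50]) = 41 + rsum([20, 2, 50])
rsum([20, 2, 50]) = 20 + rsum([2, 50])
rsum([2, 50]) = 2 + rsum([50])
rsum([50]) = 50 + rsum([])
rsum([]) = 0  (base case)
Total: 41 + 20 + 2 + 50 + 0 = 113

113


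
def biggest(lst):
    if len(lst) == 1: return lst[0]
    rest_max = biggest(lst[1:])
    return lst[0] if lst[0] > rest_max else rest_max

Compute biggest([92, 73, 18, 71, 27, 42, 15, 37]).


biggest([92, 73, 18, 71, 27, 42, 15, 37]): compare 92 with biggest([73, 18, 71, 27, 42, 15, 37])
biggest([73, 18, 71, 27, 42, 15, 37]): compare 73 with biggest([18, 71, 27, 42, 15, 37])
biggest([18, 71, 27, 42, 15, 37]): compare 18 with biggest([71, 27, 42, 15, 37])
biggest([71, 27, 42, 15, 37]): compare 71 with biggest([27, 42, 15, 37])
biggest([27, 42, 15, 37]): compare 27 with biggest([42, 15, 37])
biggest([42, 15, 37]): compare 42 with biggest([15, 37])
biggest([15, 37]): compare 15 with biggest([37])
biggest([37]) = 37  (base case)
Compare 15 with 37 -> 37
Compare 42 with 37 -> 42
Compare 27 with 42 -> 42
Compare 71 with 42 -> 71
Compare 18 with 71 -> 71
Compare 73 with 71 -> 73
Compare 92 with 73 -> 92

92


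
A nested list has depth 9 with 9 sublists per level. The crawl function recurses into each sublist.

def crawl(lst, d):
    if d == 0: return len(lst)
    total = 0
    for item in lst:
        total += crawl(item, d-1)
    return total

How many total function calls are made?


At depth 0 (root): 1 call
At depth 1: each of 1 parents calls crawl on 9 children = 9 calls
At depth 2: each of 9 parents calls crawl on 9 children = 81 calls
At depth 3: each of 81 parents calls crawl on 9 children = 729 calls
At depth 4: each of 729 parents calls crawl on 9 children = 6561 calls
At depth 5: each of 6561 parents calls crawl on 9 children = 59049 calls
At depth 6: each of 59049 parents calls crawl on 9 children = 531441 calls
At depth 7: each of 531441 parents calls crawl on 9 children = 4782969 calls
At depth 8: each of 4782969 parents calls crawl on 9 children = 43046721 calls
At depth 9: each of 43046721 parents calls crawl on 9 children = 387420489 calls
Total: 1 + 9 + 81 + 729 + 6561 + 59049 + 531441 + 4782969 + 43046721 + 387420489 = 435848050

435848050


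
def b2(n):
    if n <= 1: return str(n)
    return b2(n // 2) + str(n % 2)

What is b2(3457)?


b2(3457) = b2(1728) + '1'
b2(1728) = b2(864) + '0'
b2(864) = b2(432) + '0'
b2(432) = b2(216) + '0'
b2(216) = b2(108) + '0'
b2(108) = b2(54) + '0'
b2(54) = b2(27) + '0'
b2(27) = b2(13) + '1'
b2(13) = b2(6) + '1'
b2(6) = b2(3) + '0'
b2(3) = b2(1) + '1'
b2(1) = '1'  (base case)
Concatenating: '1' + '1' + '0' + '1' + '1' + '0' + '0' + '0' + '0' + '0' + '0' + '1' = '110110000001'

110110000001


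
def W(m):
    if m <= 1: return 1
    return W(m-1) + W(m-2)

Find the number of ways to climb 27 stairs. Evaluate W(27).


Building up from base cases:
W(0) = 1
W(1) = 1
W(2) = W(1) + W(0) = 1 + 1 = 2
W(3) = W(2) + W(1) = 2 + 1 = 3
W(4) = W(3) + W(2) = 3 + 2 = 5
W(5) = W(4) + W(3) = 5 + 3 = 8
W(6) = W(5) + W(4) = 8 + 5 = 13
W(7) = W(6) + W(5) = 13 + 8 = 21
W(8) = W(7) + W(6) = 21 + 13 = 34
W(9) = W(8) + W(7) = 34 + 21 = 55
W(10) = W(9) + W(8) = 55 + 34 = 89
W(11) = W(10) + W(9) = 89 + 55 = 144
W(12) = W(11) + W(10) = 144 + 89 = 233
W(13) = W(12) + W(11) = 233 + 144 = 377
W(14) = W(13) + W(12) = 377 + 233 = 610
W(15) = W(14) + W(13) = 610 + 377 = 987
W(16) = W(15) + W(14) = 987 + 610 = 1597
W(17) = W(16) + W(15) = 1597 + 987 = 2584
W(18) = W(17) + W(16) = 2584 + 1597 = 4181
W(19) = W(18) + W(17) = 4181 + 2584 = 6765
W(20) = W(19) + W(18) = 6765 + 4181 = 10946
W(21) = W(20) + W(19) = 10946 + 6765 = 17711
W(22) = W(21) + W(20) = 17711 + 10946 = 28657
W(23) = W(22) + W(21) = 28657 + 17711 = 46368
W(24) = W(23) + W(22) = 46368 + 28657 = 75025
W(25) = W(24) + W(23) = 75025 + 46368 = 121393
W(26) = W(25) + W(24) = 121393 + 75025 = 196418
W(27) = W(26) + W(25) = 196418 + 121393 = 317811

317811


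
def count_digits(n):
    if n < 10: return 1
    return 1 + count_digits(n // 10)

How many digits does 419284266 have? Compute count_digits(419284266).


count_digits(419284266) = 1 + count_digits(41928426)
count_digits(41928426) = 1 + count_digits(4192842)
count_digits(4192842) = 1 + count_digits(419284)
count_digits(419284) = 1 + count_digits(41928)
count_digits(41928) = 1 + count_digits(4192)
count_digits(4192) = 1 + count_digits(419)
count_digits(419) = 1 + count_digits(41)
count_digits(41) = 1 + count_digits(4)
count_digits(4) = 1  (base case: 4 < 10)
Unwinding: 1 + 1 + 1 + 1 + 1 + 1 + 1 + 1 + 1 = 9

9


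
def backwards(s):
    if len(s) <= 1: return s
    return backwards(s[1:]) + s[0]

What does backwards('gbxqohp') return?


backwards('gbxqohp') = backwards('bxqohp') + 'g'
backwards('bxqohp') = backwards('xqohp') + 'b'
backwards('xqohp') = backwards('qohp') + 'x'
backwards('qohp') = backwards('ohp') + 'q'
backwards('ohp') = backwards('hp') + 'o'
backwards('hp') = backwards('p') + 'h'
backwards('p') = 'p'  (base case)
Concatenating: 'p' + 'h' + 'o' + 'q' + 'x' + 'b' + 'g' = 'phoqxbg'

phoqxbg


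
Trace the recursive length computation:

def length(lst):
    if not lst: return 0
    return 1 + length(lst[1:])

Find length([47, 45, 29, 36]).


length([47, 45, 29, 36]) = 1 + length([45, 29, 36])
length([45, 29, 36]) = 1 + length([29, 36])
length([29, 36]) = 1 + length([36])
length([36]) = 1 + length([])
length([]) = 0  (base case)
Unwinding: 1 + 1 + 1 + 1 + 0 = 4

4


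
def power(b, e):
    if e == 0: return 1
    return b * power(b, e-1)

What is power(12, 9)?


power(12, 9)
= 12 * power(12, 8)
= 12 * 12 * power(12, 7)
= 12 * 12 * 12 * power(12, 6)
= 12 * 12 * 12 * 12 * power(12, 5)
= 12 * 12 * 12 * 12 * 12 * power(12, 4)
= 12 * 12 * 12 * 12 * 12 * 12 * power(12, 3)
= 12 * 12 * 12 * 12 * 12 * 12 * 12 * power(12, 2)
= 12 * 12 * 12 * 12 * 12 * 12 * 12 * 12 * power(12, 1)
= 12 * 12 * 12 * 12 * 12 * 12 * 12 * 12 * 12 * power(12, 0)
= 12 * 12 * 12 * 12 * 12 * 12 * 12 * 12 * 12 * 1
= 5159780352

5159780352


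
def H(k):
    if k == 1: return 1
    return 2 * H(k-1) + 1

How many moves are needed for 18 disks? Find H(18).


H(18) = 2 * H(17) + 1
H(17) = 2 * H(16) + 1
H(16) = 2 * H(15) + 1
H(15) = 2 * H(14) + 1
H(14) = 2 * H(13) + 1
H(13) = 2 * H(12) + 1
H(12) = 2 * H(11) + 1
H(11) = 2 * H(10) + 1
H(10) = 2 * H(9) + 1
H(9) = 2 * H(8) + 1
H(8) = 2 * H(7) + 1
H(7) = 2 * H(6) + 1
H(6) = 2 * H(5) + 1
H(5) = 2 * H(4) + 1
H(4) = 2 * H(3) + 1
H(3) = 2 * H(2) + 1
H(2) = 2 * H(1) + 1
H(1) = 1  (base case)
H(2) = 2 * 1 + 1 = 3
H(3) = 2 * 3 + 1 = 7
H(4) = 2 * 7 + 1 = 15
H(5) = 2 * 15 + 1 = 31
H(6) = 2 * 31 + 1 = 63
H(7) = 2 * 63 + 1 = 127
H(8) = 2 * 127 + 1 = 255
H(9) = 2 * 255 + 1 = 511
H(10) = 2 * 511 + 1 = 1023
H(11) = 2 * 1023 + 1 = 2047
H(12) = 2 * 2047 + 1 = 4095
H(13) = 2 * 4095 + 1 = 8191
H(14) = 2 * 8191 + 1 = 16383
H(15) = 2 * 16383 + 1 = 32767
H(16) = 2 * 32767 + 1 = 65535
H(17) = 2 * 65535 + 1 = 131071
H(18) = 2 * 131071 + 1 = 262143

262143


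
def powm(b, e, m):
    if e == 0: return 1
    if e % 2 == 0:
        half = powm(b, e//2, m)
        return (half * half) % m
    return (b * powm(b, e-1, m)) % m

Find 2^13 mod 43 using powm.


powm(2, 13, 43): e is odd, compute powm(2, 12, 43)
  powm(2, 12, 43): e is even, compute powm(2, 6, 43)
    powm(2, 6, 43): e is even, compute powm(2, 3, 43)
      powm(2, 3, 43): e is odd, compute powm(2, 2, 43)
        powm(2, 2, 43): e is even, compute powm(2, 1, 43)
          powm(2, 1, 43): e is odd, compute powm(2, 0, 43)
          powm(2, 0, 43) = 1
          (2 * 1) % 43 = 2
        half=2, (2*2) % 43 = 4
      (2 * 4) % 43 = 8
    half=8, (8*8) % 43 = 21
  half=21, (21*21) % 43 = 11
(2 * 11) % 43 = 22

22


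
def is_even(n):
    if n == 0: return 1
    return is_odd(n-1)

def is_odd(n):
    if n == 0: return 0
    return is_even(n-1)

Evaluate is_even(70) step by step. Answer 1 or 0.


is_even(70) = is_odd(69)
is_odd(69) = is_even(68)
is_even(68) = is_odd(67)
is_odd(67) = is_even(66)
is_even(66) = is_odd(65)
is_odd(65) = is_even(64)
is_even(64) = is_odd(63)
is_odd(63) = is_even(62)
is_even(62) = is_odd(61)
is_odd(61) = is_even(60)
is_even(60) = is_odd(59)
is_odd(59) = is_even(58)
is_even(58) = is_odd(57)
is_odd(57) = is_even(56)
is_even(56) = is_odd(55)
is_odd(55) = is_even(54)
is_even(54) = is_odd(53)
is_odd(53) = is_even(52)
is_even(52) = is_odd(51)
is_odd(51) = is_even(50)
is_even(50) = is_odd(49)
is_odd(49) = is_even(48)
is_even(48) = is_odd(47)
is_odd(47) = is_even(46)
is_even(46) = is_odd(45)
is_odd(45) = is_even(44)
is_even(44) = is_odd(43)
is_odd(43) = is_even(42)
is_even(42) = is_odd(41)
is_odd(41) = is_even(40)
is_even(40) = is_odd(39)
is_odd(39) = is_even(38)
is_even(38) = is_odd(37)
is_odd(37) = is_even(36)
is_even(36) = is_odd(35)
is_odd(35) = is_even(34)
is_even(34) = is_odd(33)
is_odd(33) = is_even(32)
is_even(32) = is_odd(31)
is_odd(31) = is_even(30)
is_even(30) = is_odd(29)
is_odd(29) = is_even(28)
is_even(28) = is_odd(27)
is_odd(27) = is_even(26)
is_even(26) = is_odd(25)
is_odd(25) = is_even(24)
is_even(24) = is_odd(23)
is_odd(23) = is_even(22)
is_even(22) = is_odd(21)
is_odd(21) = is_even(20)
is_even(20) = is_odd(19)
is_odd(19) = is_even(18)
is_even(18) = is_odd(17)
is_odd(17) = is_even(16)
is_even(16) = is_odd(15)
is_odd(15) = is_even(14)
is_even(14) = is_odd(13)
is_odd(13) = is_even(12)
is_even(12) = is_odd(11)
is_odd(11) = is_even(10)
is_even(10) = is_odd(9)
is_odd(9) = is_even(8)
is_even(8) = is_odd(7)
is_odd(7) = is_even(6)
is_even(6) = is_odd(5)
is_odd(5) = is_even(4)
is_even(4) = is_odd(3)
is_odd(3) = is_even(2)
is_even(2) = is_odd(1)
is_odd(1) = is_even(0)
is_even(0) = 1  (base case)
Result: 1

1


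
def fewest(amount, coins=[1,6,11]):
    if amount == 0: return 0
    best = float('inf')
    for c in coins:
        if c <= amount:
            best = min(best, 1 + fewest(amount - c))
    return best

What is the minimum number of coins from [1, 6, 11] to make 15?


Building up with DP:
fewest(0) = 0
fewest(1) = min(1+fewest(0)=1+0=1) = 1
fewest(2) = min(1+fewest(1)=1+1=2) = 2
fewest(3) = min(1+fewest(2)=1+2=3) = 3
fewest(4) = min(1+fewest(3)=1+3=4) = 4
fewest(5) = min(1+fewest(4)=1+4=5) = 5
fewest(6) = min(1+fewest(5)=1+5=6, 1+fewest(0)=1+0=1) = 1
fewest(7) = min(1+fewest(6)=1+1=2, 1+fewest(1)=1+1=2) = 2
fewest(8) = min(1+fewest(7)=1+2=3, 1+fewest(2)=1+2=3) = 3
fewest(9) = min(1+fewest(8)=1+3=4, 1+fewest(3)=1+3=4) = 4
fewest(10) = min(1+fewest(9)=1+4=5, 1+fewest(4)=1+4=5) = 5
fewest(11) = min(1+fewest(10)=1+5=6, 1+fewest(5)=1+5=6, 1+fewest(0)=1+0=1) = 1
fewest(12) = min(1+fewest(11)=1+1=2, 1+fewest(6)=1+1=2, 1+fewest(1)=1+1=2) = 2
fewest(13) = min(1+fewest(12)=1+2=3, 1+fewest(7)=1+2=3, 1+fewest(2)=1+2=3) = 3
fewest(14) = min(1+fewest(13)=1+3=4, 1+fewest(8)=1+3=4, 1+fewest(3)=1+3=4) = 4
fewest(15) = min(1+fewest(14)=1+4=5, 1+fewest(9)=1+4=5, 1+fewest(4)=1+4=5) = 5

5


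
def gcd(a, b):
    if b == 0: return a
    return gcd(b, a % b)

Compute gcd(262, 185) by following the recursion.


gcd(262, 185) = gcd(185, 77)
gcd(185, 77) = gcd(77, 31)
gcd(77, 31) = gcd(31, 15)
gcd(31, 15) = gcd(15, 1)
gcd(15, 1) = gcd(1, 0)
gcd(1, 0) = 1  (base case)

1


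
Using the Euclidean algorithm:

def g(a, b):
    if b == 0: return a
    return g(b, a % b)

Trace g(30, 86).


g(30, 86) = g(86, 30)
g(86, 30) = g(30, 26)
g(30, 26) = g(26, 4)
g(26, 4) = g(4, 2)
g(4, 2) = g(2, 0)
g(2, 0) = 2  (base case)

2


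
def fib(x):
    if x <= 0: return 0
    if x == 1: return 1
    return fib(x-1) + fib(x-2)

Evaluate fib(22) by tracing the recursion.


Computing fib(22) bottom-up:
fib(0) = 0
fib(1) = 1
fib(2) = fib(1) + fib(0) = 1 + 0 = 1
fib(3) = fib(2) + fib(1) = 1 + 1 = 2
fib(4) = fib(3) + fib(2) = 2 + 1 = 3
fib(5) = fib(4) + fib(3) = 3 + 2 = 5
fib(6) = fib(5) + fib(4) = 5 + 3 = 8
fib(7) = fib(6) + fib(5) = 8 + 5 = 13
fib(8) = fib(7) + fib(6) = 13 + 8 = 21
fib(9) = fib(8) + fib(7) = 21 + 13 = 34
fib(10) = fib(9) + fib(8) = 34 + 21 = 55
fib(11) = fib(10) + fib(9) = 55 + 34 = 89
fib(12) = fib(11) + fib(10) = 89 + 55 = 144
fib(13) = fib(12) + fib(11) = 144 + 89 = 233
fib(14) = fib(13) + fib(12) = 233 + 144 = 377
fib(15) = fib(14) + fib(13) = 377 + 233 = 610
fib(16) = fib(15) + fib(14) = 610 + 377 = 987
fib(17) = fib(16) + fib(15) = 987 + 610 = 1597
fib(18) = fib(17) + fib(16) = 1597 + 987 = 2584
fib(19) = fib(18) + fib(17) = 2584 + 1597 = 4181
fib(20) = fib(19) + fib(18) = 4181 + 2584 = 6765
fib(21) = fib(20) + fib(19) = 6765 + 4181 = 10946
fib(22) = fib(21) + fib(20) = 10946 + 6765 = 17711

17711


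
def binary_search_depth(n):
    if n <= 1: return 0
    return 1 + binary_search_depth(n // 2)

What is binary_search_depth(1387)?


1387 / 2 = 693
693 / 2 = 346
346 / 2 = 173
173 / 2 = 86
86 / 2 = 43
43 / 2 = 21
21 / 2 = 10
10 / 2 = 5
5 / 2 = 2
2 / 2 = 1
Reached 1 after 10 halvings

10


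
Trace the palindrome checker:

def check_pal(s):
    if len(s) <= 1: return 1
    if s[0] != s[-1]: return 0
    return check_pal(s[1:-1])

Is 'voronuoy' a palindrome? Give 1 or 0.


check_pal('voronuoy'): s[0]='v' != s[-1]='y' -> return 0
Result: 0 (not a palindrome)

0


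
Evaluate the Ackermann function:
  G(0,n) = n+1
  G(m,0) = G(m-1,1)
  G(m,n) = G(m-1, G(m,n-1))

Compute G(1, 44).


G(1, 44) = G(0, G(1, 43))
  G(1, 43) = G(0, G(1, 42))
    G(1, 42) = G(0, G(1, 41))
      G(1, 41) = G(0, G(1, 40))
        G(1, 40) = G(0, G(1, 39))
          G(1, 39) = G(0, G(1, 38))
          G(1, 38) = G(0, G(1, 37))
          G(1, 37) = G(0, G(1, 36))
          G(1, 36) = G(0, G(1, 35))
          G(1, 35) = G(0, G(1, 34))
          G(1, 34) = G(0, G(1, 33))
          G(1, 33) = G(0, G(1, 32))
          G(1, 32) = G(0, G(1, 31))
          G(1, 31) = G(0, G(1, 30))
          G(1, 30) = G(0, G(1, 29))
          G(1, 29) = G(0, G(1, 28))
          G(1, 28) = G(0, G(1, 27))
          G(1, 27) = G(0, G(1, 26))
          G(1, 26) = G(0, G(1, 25))
          G(1, 25) = G(0, G(1, 24))
          G(1, 24) = G(0, G(1, 23))
          G(1, 23) = G(0, G(1, 22))
          G(1, 22) = G(0, G(1, 21))
          G(1, 21) = G(0, G(1, 20))
          G(1, 20) = G(0, G(1, 19))
... (trace truncated)
Result: G(1, 44) = 46

46


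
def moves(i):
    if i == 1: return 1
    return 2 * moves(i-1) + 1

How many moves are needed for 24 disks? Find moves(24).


moves(24) = 2 * moves(23) + 1
moves(23) = 2 * moves(22) + 1
moves(22) = 2 * moves(21) + 1
moves(21) = 2 * moves(20) + 1
moves(20) = 2 * moves(19) + 1
moves(19) = 2 * moves(18) + 1
moves(18) = 2 * moves(17) + 1
moves(17) = 2 * moves(16) + 1
moves(16) = 2 * moves(15) + 1
moves(15) = 2 * moves(14) + 1
moves(14) = 2 * moves(13) + 1
moves(13) = 2 * moves(12) + 1
moves(12) = 2 * moves(11) + 1
moves(11) = 2 * moves(10) + 1
moves(10) = 2 * moves(9) + 1
moves(9) = 2 * moves(8) + 1
moves(8) = 2 * moves(7) + 1
moves(7) = 2 * moves(6) + 1
moves(6) = 2 * moves(5) + 1
moves(5) = 2 * moves(4) + 1
moves(4) = 2 * moves(3) + 1
moves(3) = 2 * moves(2) + 1
moves(2) = 2 * moves(1) + 1
moves(1) = 1  (base case)
moves(2) = 2 * 1 + 1 = 3
moves(3) = 2 * 3 + 1 = 7
moves(4) = 2 * 7 + 1 = 15
moves(5) = 2 * 15 + 1 = 31
moves(6) = 2 * 31 + 1 = 63
moves(7) = 2 * 63 + 1 = 127
moves(8) = 2 * 127 + 1 = 255
moves(9) = 2 * 255 + 1 = 511
moves(10) = 2 * 511 + 1 = 1023
moves(11) = 2 * 1023 + 1 = 2047
moves(12) = 2 * 2047 + 1 = 4095
moves(13) = 2 * 4095 + 1 = 8191
moves(14) = 2 * 8191 + 1 = 16383
moves(15) = 2 * 16383 + 1 = 32767
moves(16) = 2 * 32767 + 1 = 65535
moves(17) = 2 * 65535 + 1 = 131071
moves(18) = 2 * 131071 + 1 = 262143
moves(19) = 2 * 262143 + 1 = 524287
moves(20) = 2 * 524287 + 1 = 1048575
moves(21) = 2 * 1048575 + 1 = 2097151
moves(22) = 2 * 2097151 + 1 = 4194303
moves(23) = 2 * 4194303 + 1 = 8388607
moves(24) = 2 * 8388607 + 1 = 16777215

16777215


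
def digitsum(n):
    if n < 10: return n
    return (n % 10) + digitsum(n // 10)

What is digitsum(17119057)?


digitsum(17119057) = 7 + digitsum(1711905)
digitsum(1711905) = 5 + digitsum(171190)
digitsum(171190) = 0 + digitsum(17119)
digitsum(17119) = 9 + digitsum(1711)
digitsum(1711) = 1 + digitsum(171)
digitsum(171) = 1 + digitsum(17)
digitsum(17) = 7 + digitsum(1)
digitsum(1) = 1  (base case)
Total: 7 + 5 + 0 + 9 + 1 + 1 + 7 + 1 = 31

31


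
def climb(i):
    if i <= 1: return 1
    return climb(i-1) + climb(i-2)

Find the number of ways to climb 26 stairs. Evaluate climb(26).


Building up from base cases:
climb(0) = 1
climb(1) = 1
climb(2) = climb(1) + climb(0) = 1 + 1 = 2
climb(3) = climb(2) + climb(1) = 2 + 1 = 3
climb(4) = climb(3) + climb(2) = 3 + 2 = 5
climb(5) = climb(4) + climb(3) = 5 + 3 = 8
climb(6) = climb(5) + climb(4) = 8 + 5 = 13
climb(7) = climb(6) + climb(5) = 13 + 8 = 21
climb(8) = climb(7) + climb(6) = 21 + 13 = 34
climb(9) = climb(8) + climb(7) = 34 + 21 = 55
climb(10) = climb(9) + climb(8) = 55 + 34 = 89
climb(11) = climb(10) + climb(9) = 89 + 55 = 144
climb(12) = climb(11) + climb(10) = 144 + 89 = 233
climb(13) = climb(12) + climb(11) = 233 + 144 = 377
climb(14) = climb(13) + climb(12) = 377 + 233 = 610
climb(15) = climb(14) + climb(13) = 610 + 377 = 987
climb(16) = climb(15) + climb(14) = 987 + 610 = 1597
climb(17) = climb(16) + climb(15) = 1597 + 987 = 2584
climb(18) = climb(17) + climb(16) = 2584 + 1597 = 4181
climb(19) = climb(18) + climb(17) = 4181 + 2584 = 6765
climb(20) = climb(19) + climb(18) = 6765 + 4181 = 10946
climb(21) = climb(20) + climb(19) = 10946 + 6765 = 17711
climb(22) = climb(21) + climb(20) = 17711 + 10946 = 28657
climb(23) = climb(22) + climb(21) = 28657 + 17711 = 46368
climb(24) = climb(23) + climb(22) = 46368 + 28657 = 75025
climb(25) = climb(24) + climb(23) = 75025 + 46368 = 121393
climb(26) = climb(25) + climb(24) = 121393 + 75025 = 196418

196418


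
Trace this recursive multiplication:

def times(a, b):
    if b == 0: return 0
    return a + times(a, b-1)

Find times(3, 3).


times(3, 3) = 3 + times(3, 2)
times(3, 2) = 3 + times(3, 1)
times(3, 1) = 3 + times(3, 0)
times(3, 0) = 0  (base case)
Total: 3 + 3 + 3 + 0 = 9

9


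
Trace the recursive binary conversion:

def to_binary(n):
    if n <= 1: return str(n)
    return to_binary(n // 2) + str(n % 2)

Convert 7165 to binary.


to_binary(7165) = to_binary(3582) + '1'
to_binary(3582) = to_binary(1791) + '0'
to_binary(1791) = to_binary(895) + '1'
to_binary(895) = to_binary(447) + '1'
to_binary(447) = to_binary(223) + '1'
to_binary(223) = to_binary(111) + '1'
to_binary(111) = to_binary(55) + '1'
to_binary(55) = to_binary(27) + '1'
to_binary(27) = to_binary(13) + '1'
to_binary(13) = to_binary(6) + '1'
to_binary(6) = to_binary(3) + '0'
to_binary(3) = to_binary(1) + '1'
to_binary(1) = '1'  (base case)
Concatenating: '1' + '1' + '0' + '1' + '1' + '1' + '1' + '1' + '1' + '1' + '1' + '0' + '1' = '1101111111101'

1101111111101


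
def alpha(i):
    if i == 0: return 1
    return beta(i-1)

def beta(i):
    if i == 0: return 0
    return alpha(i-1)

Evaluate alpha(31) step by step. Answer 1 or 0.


alpha(31) = beta(30)
beta(30) = alpha(29)
alpha(29) = beta(28)
beta(28) = alpha(27)
alpha(27) = beta(26)
beta(26) = alpha(25)
alpha(25) = beta(24)
beta(24) = alpha(23)
alpha(23) = beta(22)
beta(22) = alpha(21)
alpha(21) = beta(20)
beta(20) = alpha(19)
alpha(19) = beta(18)
beta(18) = alpha(17)
alpha(17) = beta(16)
beta(16) = alpha(15)
alpha(15) = beta(14)
beta(14) = alpha(13)
alpha(13) = beta(12)
beta(12) = alpha(11)
alpha(11) = beta(10)
beta(10) = alpha(9)
alpha(9) = beta(8)
beta(8) = alpha(7)
alpha(7) = beta(6)
beta(6) = alpha(5)
alpha(5) = beta(4)
beta(4) = alpha(3)
alpha(3) = beta(2)
beta(2) = alpha(1)
alpha(1) = beta(0)
beta(0) = 0  (base case)
Result: 0

0


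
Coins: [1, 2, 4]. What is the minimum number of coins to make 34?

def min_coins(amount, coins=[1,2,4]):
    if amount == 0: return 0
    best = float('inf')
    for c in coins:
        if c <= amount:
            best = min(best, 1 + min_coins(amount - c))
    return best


Building up with DP:
min_coins(0) = 0
min_coins(1) = min(1+min_coins(0)=1+0=1) = 1
min_coins(2) = min(1+min_coins(1)=1+1=2, 1+min_coins(0)=1+0=1) = 1
min_coins(3) = min(1+min_coins(2)=1+1=2, 1+min_coins(1)=1+1=2) = 2
min_coins(4) = min(1+min_coins(3)=1+2=3, 1+min_coins(2)=1+1=2, 1+min_coins(0)=1+0=1) = 1
min_coins(5) = min(1+min_coins(4)=1+1=2, 1+min_coins(3)=1+2=3, 1+min_coins(1)=1+1=2) = 2
min_coins(6) = min(1+min_coins(5)=1+2=3, 1+min_coins(4)=1+1=2, 1+min_coins(2)=1+1=2) = 2
min_coins(7) = min(1+min_coins(6)=1+2=3, 1+min_coins(5)=1+2=3, 1+min_coins(3)=1+2=3) = 3
min_coins(8) = min(1+min_coins(7)=1+3=4, 1+min_coins(6)=1+2=3, 1+min_coins(4)=1+1=2) = 2
min_coins(9) = min(1+min_coins(8)=1+2=3, 1+min_coins(7)=1+3=4, 1+min_coins(5)=1+2=3) = 3
min_coins(10) = min(1+min_coins(9)=1+3=4, 1+min_coins(8)=1+2=3, 1+min_coins(6)=1+2=3) = 3
min_coins(11) = min(1+min_coins(10)=1+3=4, 1+min_coins(9)=1+3=4, 1+min_coins(7)=1+3=4) = 4
min_coins(12) = min(1+min_coins(11)=1+4=5, 1+min_coins(10)=1+3=4, 1+min_coins(8)=1+2=3) = 3
min_coins(13) = min(1+min_coins(12)=1+3=4, 1+min_coins(11)=1+4=5, 1+min_coins(9)=1+3=4) = 4
min_coins(14) = min(1+min_coins(13)=1+4=5, 1+min_coins(12)=1+3=4, 1+min_coins(10)=1+3=4) = 4
min_coins(15) = min(1+min_coins(14)=1+4=5, 1+min_coins(13)=1+4=5, 1+min_coins(11)=1+4=5) = 5
min_coins(16) = min(1+min_coins(15)=1+5=6, 1+min_coins(14)=1+4=5, 1+min_coins(12)=1+3=4) = 4
min_coins(17) = min(1+min_coins(16)=1+4=5, 1+min_coins(15)=1+5=6, 1+min_coins(13)=1+4=5) = 5
min_coins(18) = min(1+min_coins(17)=1+5=6, 1+min_coins(16)=1+4=5, 1+min_coins(14)=1+4=5) = 5
min_coins(19) = min(1+min_coins(18)=1+5=6, 1+min_coins(17)=1+5=6, 1+min_coins(15)=1+5=6) = 6
min_coins(20) = min(1+min_coins(19)=1+6=7, 1+min_coins(18)=1+5=6, 1+min_coins(16)=1+4=5) = 5
min_coins(21) = min(1+min_coins(20)=1+5=6, 1+min_coins(19)=1+6=7, 1+min_coins(17)=1+5=6) = 6
min_coins(22) = min(1+min_coins(21)=1+6=7, 1+min_coins(20)=1+5=6, 1+min_coins(18)=1+5=6) = 6
min_coins(23) = min(1+min_coins(22)=1+6=7, 1+min_coins(21)=1+6=7, 1+min_coins(19)=1+6=7) = 7
min_coins(24) = min(1+min_coins(23)=1+7=8, 1+min_coins(22)=1+6=7, 1+min_coins(20)=1+5=6) = 6
min_coins(25) = min(1+min_coins(24)=1+6=7, 1+min_coins(23)=1+7=8, 1+min_coins(21)=1+6=7) = 7
min_coins(26) = min(1+min_coins(25)=1+7=8, 1+min_coins(24)=1+6=7, 1+min_coins(22)=1+6=7) = 7
min_coins(27) = min(1+min_coins(26)=1+7=8, 1+min_coins(25)=1+7=8, 1+min_coins(23)=1+7=8) = 8
min_coins(28) = min(1+min_coins(27)=1+8=9, 1+min_coins(26)=1+7=8, 1+min_coins(24)=1+6=7) = 7
min_coins(29) = min(1+min_coins(28)=1+7=8, 1+min_coins(27)=1+8=9, 1+min_coins(25)=1+7=8) = 8
min_coins(30) = min(1+min_coins(29)=1+8=9, 1+min_coins(28)=1+7=8, 1+min_coins(26)=1+7=8) = 8
min_coins(31) = min(1+min_coins(30)=1+8=9, 1+min_coins(29)=1+8=9, 1+min_coins(27)=1+8=9) = 9
min_coins(32) = min(1+min_coins(31)=1+9=10, 1+min_coins(30)=1+8=9, 1+min_coins(28)=1+7=8) = 8
min_coins(33) = min(1+min_coins(32)=1+8=9, 1+min_coins(31)=1+9=10, 1+min_coins(29)=1+8=9) = 9
min_coins(34) = min(1+min_coins(33)=1+9=10, 1+min_coins(32)=1+8=9, 1+min_coins(30)=1+8=9) = 9

9


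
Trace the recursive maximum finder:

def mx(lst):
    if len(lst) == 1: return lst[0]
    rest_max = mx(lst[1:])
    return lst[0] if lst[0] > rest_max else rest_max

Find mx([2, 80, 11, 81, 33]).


mx([2, 80, 11, 81, 33]): compare 2 with mx([80, 11, 81, 33])
mx([80, 11, 81, 33]): compare 80 with mx([11, 81, 33])
mx([11, 81, 33]): compare 11 with mx([81, 33])
mx([81, 33]): compare 81 with mx([33])
mx([33]) = 33  (base case)
Compare 81 with 33 -> 81
Compare 11 with 81 -> 81
Compare 80 with 81 -> 81
Compare 2 with 81 -> 81

81


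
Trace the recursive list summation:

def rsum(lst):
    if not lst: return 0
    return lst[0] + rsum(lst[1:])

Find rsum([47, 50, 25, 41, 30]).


rsum([47, 50, 25, 41, 30]) = 47 + rsum([50, 25, 41, 30])
rsum([50, 25, 41, 30]) = 50 + rsum([25, 41, 30])
rsum([25, 41, 30]) = 25 + rsum([41, 30])
rsum([41, 30]) = 41 + rsum([30])
rsum([30]) = 30 + rsum([])
rsum([]) = 0  (base case)
Total: 47 + 50 + 25 + 41 + 30 + 0 = 193

193


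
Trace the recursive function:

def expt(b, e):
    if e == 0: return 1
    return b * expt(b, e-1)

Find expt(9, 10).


expt(9, 10)
= 9 * expt(9, 9)
= 9 * 9 * expt(9, 8)
= 9 * 9 * 9 * expt(9, 7)
= 9 * 9 * 9 * 9 * expt(9, 6)
= 9 * 9 * 9 * 9 * 9 * expt(9, 5)
= 9 * 9 * 9 * 9 * 9 * 9 * expt(9, 4)
= 9 * 9 * 9 * 9 * 9 * 9 * 9 * expt(9, 3)
= 9 * 9 * 9 * 9 * 9 * 9 * 9 * 9 * expt(9, 2)
= 9 * 9 * 9 * 9 * 9 * 9 * 9 * 9 * 9 * expt(9, 1)
= 9 * 9 * 9 * 9 * 9 * 9 * 9 * 9 * 9 * 9 * expt(9, 0)
= 9 * 9 * 9 * 9 * 9 * 9 * 9 * 9 * 9 * 9 * 1
= 3486784401

3486784401


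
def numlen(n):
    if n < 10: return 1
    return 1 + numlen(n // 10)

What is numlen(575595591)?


numlen(575595591) = 1 + numlen(57559559)
numlen(57559559) = 1 + numlen(5755955)
numlen(5755955) = 1 + numlen(575595)
numlen(575595) = 1 + numlen(57559)
numlen(57559) = 1 + numlen(5755)
numlen(5755) = 1 + numlen(575)
numlen(575) = 1 + numlen(57)
numlen(57) = 1 + numlen(5)
numlen(5) = 1  (base case: 5 < 10)
Unwinding: 1 + 1 + 1 + 1 + 1 + 1 + 1 + 1 + 1 = 9

9


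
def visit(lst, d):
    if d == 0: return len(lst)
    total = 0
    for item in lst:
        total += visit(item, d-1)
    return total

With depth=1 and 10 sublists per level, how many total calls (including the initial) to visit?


At depth 0 (root): 1 call
At depth 1: each of 1 parents calls visit on 10 children = 10 calls
Total: 1 + 10 = 11

11


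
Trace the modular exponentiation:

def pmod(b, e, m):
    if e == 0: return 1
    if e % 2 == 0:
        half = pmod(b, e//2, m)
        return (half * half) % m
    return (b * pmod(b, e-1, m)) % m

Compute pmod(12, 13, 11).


pmod(12, 13, 11): e is odd, compute pmod(12, 12, 11)
  pmod(12, 12, 11): e is even, compute pmod(12, 6, 11)
    pmod(12, 6, 11): e is even, compute pmod(12, 3, 11)
      pmod(12, 3, 11): e is odd, compute pmod(12, 2, 11)
        pmod(12, 2, 11): e is even, compute pmod(12, 1, 11)
          pmod(12, 1, 11): e is odd, compute pmod(12, 0, 11)
          pmod(12, 0, 11) = 1
          (12 * 1) % 11 = 1
        half=1, (1*1) % 11 = 1
      (12 * 1) % 11 = 1
    half=1, (1*1) % 11 = 1
  half=1, (1*1) % 11 = 1
(12 * 1) % 11 = 1

1


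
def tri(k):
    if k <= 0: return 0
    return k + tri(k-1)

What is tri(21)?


tri(21)
= 21 + 20 + 19 + 18 + 17 + 16 + 15 + 14 + 13 + 12 + 11 + 10 + 9 + 8 + 7 + 6 + 5 + 4 + 3 + 2 + 1 + tri(0)
= 21 + 20 + 19 + 18 + 17 + 16 + 15 + 14 + 13 + 12 + 11 + 10 + 9 + 8 + 7 + 6 + 5 + 4 + 3 + 2 + 1 + 0
= 231

231


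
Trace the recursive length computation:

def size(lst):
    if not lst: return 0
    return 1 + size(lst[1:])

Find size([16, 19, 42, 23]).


size([16, 19, 42, 23]) = 1 + size([19, 42, 23])
size([19, 42, 23]) = 1 + size([42, 23])
size([42, 23]) = 1 + size([23])
size([23]) = 1 + size([])
size([]) = 0  (base case)
Unwinding: 1 + 1 + 1 + 1 + 0 = 4

4


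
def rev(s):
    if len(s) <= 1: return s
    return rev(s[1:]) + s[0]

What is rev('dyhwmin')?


rev('dyhwmin') = rev('yhwmin') + 'd'
rev('yhwmin') = rev('hwmin') + 'y'
rev('hwmin') = rev('wmin') + 'h'
rev('wmin') = rev('min') + 'w'
rev('min') = rev('in') + 'm'
rev('in') = rev('n') + 'i'
rev('n') = 'n'  (base case)
Concatenating: 'n' + 'i' + 'm' + 'w' + 'h' + 'y' + 'd' = 'nimwhyd'

nimwhyd


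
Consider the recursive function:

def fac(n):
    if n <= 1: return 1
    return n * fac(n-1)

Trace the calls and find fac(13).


fac(13)
= 13 * fac(12)
= 13 * 12 * fac(11)
= 13 * 12 * 11 * fac(10)
= 13 * 12 * 11 * 10 * fac(9)
= 13 * 12 * 11 * 10 * 9 * fac(8)
= 13 * 12 * 11 * 10 * 9 * 8 * fac(7)
= 13 * 12 * 11 * 10 * 9 * 8 * 7 * fac(6)
= 13 * 12 * 11 * 10 * 9 * 8 * 7 * 6 * fac(5)
= 13 * 12 * 11 * 10 * 9 * 8 * 7 * 6 * 5 * fac(4)
= 13 * 12 * 11 * 10 * 9 * 8 * 7 * 6 * 5 * 4 * fac(3)
= 13 * 12 * 11 * 10 * 9 * 8 * 7 * 6 * 5 * 4 * 3 * fac(2)
= 13 * 12 * 11 * 10 * 9 * 8 * 7 * 6 * 5 * 4 * 3 * 2 * fac(1)
= 13 * 12 * 11 * 10 * 9 * 8 * 7 * 6 * 5 * 4 * 3 * 2 * 1
= 6227020800

6227020800
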